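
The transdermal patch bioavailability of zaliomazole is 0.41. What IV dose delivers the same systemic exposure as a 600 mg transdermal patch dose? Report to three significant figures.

Systemic exposure from an extravascular dose = F × D_ev, so the equivalent IV dose is F × D_ev.
D_iv = F × D_ev = 0.41 × 600 = 246 mg

D_iv = 246 mg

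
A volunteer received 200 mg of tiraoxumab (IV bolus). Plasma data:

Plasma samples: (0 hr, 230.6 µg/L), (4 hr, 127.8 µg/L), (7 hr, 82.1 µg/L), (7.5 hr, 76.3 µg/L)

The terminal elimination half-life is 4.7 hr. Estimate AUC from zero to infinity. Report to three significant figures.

Trapezoidal AUC_0→7.5:
  [0→4]: (230.6+127.8)/2 × 4 = 716.8
  [4→7]: (127.8+82.1)/2 × 3 = 314.85
  [7→7.5]: (82.1+76.3)/2 × 0.5 = 39.6
  Sum = 1071.25 µg/L·hr
k_e = ln2 / t½ = 0.693147 / 4.7 = 0.1475 hr^-1
Extrapolated tail: C_last / k_e = 76.3 / 0.1475 = 517.288
AUC_0→∞ = 1071.25 + 517.288 = 1588.538 µg/L·hr

AUC = 1590 µg/L·hr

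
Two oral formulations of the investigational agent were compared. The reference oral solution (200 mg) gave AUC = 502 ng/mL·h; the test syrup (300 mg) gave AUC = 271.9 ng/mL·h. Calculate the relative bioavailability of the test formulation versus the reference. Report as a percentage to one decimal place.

F_rel = (AUC_test/D_test) / (AUC_ref/D_ref)
      = (271.9/300) / (502/200)
      = 0.906333 / 2.51 = 0.3611 = 36.11%

F_rel = 36.1%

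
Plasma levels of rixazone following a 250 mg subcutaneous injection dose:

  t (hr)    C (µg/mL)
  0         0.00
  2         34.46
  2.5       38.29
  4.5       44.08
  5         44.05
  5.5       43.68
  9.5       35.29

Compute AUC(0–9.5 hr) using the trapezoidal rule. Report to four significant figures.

Trapezoidal AUC_0→9.5:
  [0→2]: (0.00+34.46)/2 × 2 = 34.46
  [2→2.5]: (34.46+38.29)/2 × 0.5 = 18.1875
  [2.5→4.5]: (38.29+44.08)/2 × 2 = 82.37
  [4.5→5]: (44.08+44.05)/2 × 0.5 = 22.0325
  [5→5.5]: (44.05+43.68)/2 × 0.5 = 21.9325
  [5.5→9.5]: (43.68+35.29)/2 × 4 = 157.94
  Sum = 336.9225 µg/mL·hr

AUC = 336.9 µg/mL·hr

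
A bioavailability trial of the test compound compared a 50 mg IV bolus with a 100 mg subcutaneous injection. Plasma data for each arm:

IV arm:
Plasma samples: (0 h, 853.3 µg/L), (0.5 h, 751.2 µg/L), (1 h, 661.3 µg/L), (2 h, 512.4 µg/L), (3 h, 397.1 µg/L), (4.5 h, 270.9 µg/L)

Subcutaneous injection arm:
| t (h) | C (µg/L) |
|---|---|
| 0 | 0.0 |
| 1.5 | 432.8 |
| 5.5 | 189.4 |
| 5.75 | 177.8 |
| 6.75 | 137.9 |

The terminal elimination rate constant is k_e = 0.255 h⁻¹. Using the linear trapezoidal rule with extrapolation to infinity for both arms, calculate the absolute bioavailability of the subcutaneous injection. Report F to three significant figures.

F = 0.344

Trapezoidal AUC_0→4.5 (IV):
  [0→0.5]: (853.3+751.2)/2 × 0.5 = 401.125
  [0.5→1]: (751.2+661.3)/2 × 0.5 = 353.125
  [1→2]: (661.3+512.4)/2 × 1 = 586.85
  [2→3]: (512.4+397.1)/2 × 1 = 454.75
  [3→4.5]: (397.1+270.9)/2 × 1.5 = 501.0
  Sum = 2296.85 µg/L·h
IV tail: 270.9/0.255 = 1062.353; AUC_iv,0→∞ = 2296.85 + 1062.353 = 3359.203 µg/L·h
Trapezoidal AUC_0→6.75 (subcutaneous injection):
  [0→1.5]: (0.0+432.8)/2 × 1.5 = 324.6
  [1.5→5.5]: (432.8+189.4)/2 × 4 = 1244.4
  [5.5→5.75]: (189.4+177.8)/2 × 0.25 = 45.9
  [5.75→6.75]: (177.8+137.9)/2 × 1 = 157.85
  Sum = 1772.75 µg/L·h
subcutaneous injection tail: 137.9/0.255 = 540.784; AUC_ev,0→∞ = 1772.75 + 540.784 = 2313.534 µg/L·h
F = (AUC_ev/D_ev)/(AUC_iv/D_iv) = (2313.534/100)/(3359.203/50) = 23.13534/67.18406 = 0.3444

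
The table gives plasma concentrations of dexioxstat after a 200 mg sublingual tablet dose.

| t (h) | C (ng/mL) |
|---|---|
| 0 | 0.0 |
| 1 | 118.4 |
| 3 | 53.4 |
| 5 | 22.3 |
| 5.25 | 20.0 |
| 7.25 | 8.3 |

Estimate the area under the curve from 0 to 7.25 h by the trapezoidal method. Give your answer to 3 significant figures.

Trapezoidal AUC_0→7.25:
  [0→1]: (0.0+118.4)/2 × 1 = 59.2
  [1→3]: (118.4+53.4)/2 × 2 = 171.8
  [3→5]: (53.4+22.3)/2 × 2 = 75.7
  [5→5.25]: (22.3+20.0)/2 × 0.25 = 5.2875
  [5.25→7.25]: (20.0+8.3)/2 × 2 = 28.3
  Sum = 340.2875 ng/mL·h

AUC = 340 ng/mL·h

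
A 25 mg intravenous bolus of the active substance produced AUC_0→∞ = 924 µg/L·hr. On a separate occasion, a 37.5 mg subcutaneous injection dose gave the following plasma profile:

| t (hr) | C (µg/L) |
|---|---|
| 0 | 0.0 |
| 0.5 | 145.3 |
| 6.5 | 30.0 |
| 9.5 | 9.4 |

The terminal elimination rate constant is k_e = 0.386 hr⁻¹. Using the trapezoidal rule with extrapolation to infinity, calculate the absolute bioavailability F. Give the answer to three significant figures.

Trapezoidal AUC_0→9.5 (subcutaneous injection):
  [0→0.5]: (0.0+145.3)/2 × 0.5 = 36.325
  [0.5→6.5]: (145.3+30.0)/2 × 6 = 525.9
  [6.5→9.5]: (30.0+9.4)/2 × 3 = 59.1
  Sum = 621.325 µg/L·hr
Tail: C_last/k_e = 9.4/0.386 = 24.352
AUC_0→∞ (subcutaneous injection) = 621.325 + 24.352 = 645.677 µg/L·hr
F = (AUC_ev/D_ev)/(AUC_iv/D_iv) = (645.677/37.5)/(924/25) = 17.2181/36.96 = 0.4659

F = 0.466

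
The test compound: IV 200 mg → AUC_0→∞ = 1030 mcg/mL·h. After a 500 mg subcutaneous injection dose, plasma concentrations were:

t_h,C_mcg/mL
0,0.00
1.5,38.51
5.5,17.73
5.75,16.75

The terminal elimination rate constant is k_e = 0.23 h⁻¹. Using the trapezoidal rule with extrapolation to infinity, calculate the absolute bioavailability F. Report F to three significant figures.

F = 0.0849

Trapezoidal AUC_0→5.75 (subcutaneous injection):
  [0→1.5]: (0.00+38.51)/2 × 1.5 = 28.8825
  [1.5→5.5]: (38.51+17.73)/2 × 4 = 112.48
  [5.5→5.75]: (17.73+16.75)/2 × 0.25 = 4.31
  Sum = 145.6725 mcg/mL·h
Tail: C_last/k_e = 16.75/0.23 = 72.826
AUC_0→∞ (subcutaneous injection) = 145.6725 + 72.826 = 218.4985 mcg/mL·h
F = (AUC_ev/D_ev)/(AUC_iv/D_iv) = (218.4985/500)/(1030/200) = 0.436997/5.15 = 0.0849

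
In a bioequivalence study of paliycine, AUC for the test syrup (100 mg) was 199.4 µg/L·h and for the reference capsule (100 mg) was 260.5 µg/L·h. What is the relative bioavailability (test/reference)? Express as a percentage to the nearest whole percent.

F_rel = 77%

F_rel = (AUC_test/D_test) / (AUC_ref/D_ref)
      = (199.4/100) / (260.5/100)
      = 1.994 / 2.605 = 0.7655 = 76.55%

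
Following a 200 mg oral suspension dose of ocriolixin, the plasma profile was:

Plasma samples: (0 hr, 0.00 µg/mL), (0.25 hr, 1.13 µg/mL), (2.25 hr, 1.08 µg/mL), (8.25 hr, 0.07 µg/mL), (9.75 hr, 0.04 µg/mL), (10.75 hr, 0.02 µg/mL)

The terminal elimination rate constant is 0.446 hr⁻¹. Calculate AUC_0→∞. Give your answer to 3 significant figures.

AUC = 5.96 µg/mL·hr

Trapezoidal AUC_0→10.75:
  [0→0.25]: (0.00+1.13)/2 × 0.25 = 0.14125
  [0.25→2.25]: (1.13+1.08)/2 × 2 = 2.21
  [2.25→8.25]: (1.08+0.07)/2 × 6 = 3.45
  [8.25→9.75]: (0.07+0.04)/2 × 1.5 = 0.0825
  [9.75→10.75]: (0.04+0.02)/2 × 1 = 0.03
  Sum = 5.91375 µg/mL·hr
Extrapolated tail: C_last / k_e = 0.02 / 0.446 = 0.045
AUC_0→∞ = 5.91375 + 0.045 = 5.95875 µg/mL·hr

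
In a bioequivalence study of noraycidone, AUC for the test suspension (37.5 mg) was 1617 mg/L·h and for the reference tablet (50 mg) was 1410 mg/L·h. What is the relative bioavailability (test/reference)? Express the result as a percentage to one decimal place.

F_rel = 152.9%

F_rel = (AUC_test/D_test) / (AUC_ref/D_ref)
      = (1617/37.5) / (1410/50)
      = 43.12 / 28.2 = 1.5291 = 152.91%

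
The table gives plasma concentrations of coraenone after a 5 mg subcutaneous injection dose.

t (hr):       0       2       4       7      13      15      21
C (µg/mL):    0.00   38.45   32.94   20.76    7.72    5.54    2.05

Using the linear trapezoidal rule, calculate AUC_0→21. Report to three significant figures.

Trapezoidal AUC_0→21:
  [0→2]: (0.00+38.45)/2 × 2 = 38.45
  [2→4]: (38.45+32.94)/2 × 2 = 71.39
  [4→7]: (32.94+20.76)/2 × 3 = 80.55
  [7→13]: (20.76+7.72)/2 × 6 = 85.44
  [13→15]: (7.72+5.54)/2 × 2 = 13.26
  [15→21]: (5.54+2.05)/2 × 6 = 22.77
  Sum = 311.86 µg/mL·hr

AUC = 312 µg/mL·hr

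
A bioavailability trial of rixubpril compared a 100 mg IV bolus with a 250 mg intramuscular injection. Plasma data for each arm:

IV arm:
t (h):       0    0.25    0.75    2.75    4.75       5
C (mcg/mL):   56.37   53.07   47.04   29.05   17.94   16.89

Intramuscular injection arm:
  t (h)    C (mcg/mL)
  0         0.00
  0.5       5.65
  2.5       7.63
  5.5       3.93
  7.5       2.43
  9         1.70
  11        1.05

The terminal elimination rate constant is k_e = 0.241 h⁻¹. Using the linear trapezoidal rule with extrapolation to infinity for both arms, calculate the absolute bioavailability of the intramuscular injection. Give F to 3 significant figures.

F = 0.0823

Trapezoidal AUC_0→5 (IV):
  [0→0.25]: (56.37+53.07)/2 × 0.25 = 13.68
  [0.25→0.75]: (53.07+47.04)/2 × 0.5 = 25.0275
  [0.75→2.75]: (47.04+29.05)/2 × 2 = 76.09
  [2.75→4.75]: (29.05+17.94)/2 × 2 = 46.99
  [4.75→5]: (17.94+16.89)/2 × 0.25 = 4.35375
  Sum = 166.14125 mcg/mL·h
IV tail: 16.89/0.241 = 70.083; AUC_iv,0→∞ = 166.14125 + 70.083 = 236.22425 mcg/mL·h
Trapezoidal AUC_0→11 (intramuscular injection):
  [0→0.5]: (0.00+5.65)/2 × 0.5 = 1.4125
  [0.5→2.5]: (5.65+7.63)/2 × 2 = 13.28
  [2.5→5.5]: (7.63+3.93)/2 × 3 = 17.34
  [5.5→7.5]: (3.93+2.43)/2 × 2 = 6.36
  [7.5→9]: (2.43+1.70)/2 × 1.5 = 3.0975
  [9→11]: (1.70+1.05)/2 × 2 = 2.75
  Sum = 44.24 mcg/mL·h
intramuscular injection tail: 1.05/0.241 = 4.357; AUC_ev,0→∞ = 44.24 + 4.357 = 48.597 mcg/mL·h
F = (AUC_ev/D_ev)/(AUC_iv/D_iv) = (48.597/250)/(236.22425/100) = 0.194388/2.3622425 = 0.0823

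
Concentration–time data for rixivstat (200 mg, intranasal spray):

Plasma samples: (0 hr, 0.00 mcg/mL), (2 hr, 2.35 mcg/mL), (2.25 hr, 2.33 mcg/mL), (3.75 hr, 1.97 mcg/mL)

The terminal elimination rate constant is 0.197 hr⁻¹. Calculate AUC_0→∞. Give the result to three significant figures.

AUC = 16.2 mcg/mL·hr

Trapezoidal AUC_0→3.75:
  [0→2]: (0.00+2.35)/2 × 2 = 2.35
  [2→2.25]: (2.35+2.33)/2 × 0.25 = 0.585
  [2.25→3.75]: (2.33+1.97)/2 × 1.5 = 3.225
  Sum = 6.16 mcg/mL·hr
Extrapolated tail: C_last / k_e = 1.97 / 0.197 = 10.000
AUC_0→∞ = 6.16 + 10.000 = 16.16 mcg/mL·hr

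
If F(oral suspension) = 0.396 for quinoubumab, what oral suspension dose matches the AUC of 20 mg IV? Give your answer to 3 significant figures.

D_oral = 50.5 mg

For equal systemic exposure: F × D_ev = D_iv
D_ev = D_iv / F = 20 / 0.396 = 50.5051 mg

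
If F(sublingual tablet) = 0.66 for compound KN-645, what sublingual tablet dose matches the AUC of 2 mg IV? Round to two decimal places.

D_sublingual = 3.03 mg

For equal systemic exposure: F × D_ev = D_iv
D_ev = D_iv / F = 2 / 0.66 = 3.0303 mg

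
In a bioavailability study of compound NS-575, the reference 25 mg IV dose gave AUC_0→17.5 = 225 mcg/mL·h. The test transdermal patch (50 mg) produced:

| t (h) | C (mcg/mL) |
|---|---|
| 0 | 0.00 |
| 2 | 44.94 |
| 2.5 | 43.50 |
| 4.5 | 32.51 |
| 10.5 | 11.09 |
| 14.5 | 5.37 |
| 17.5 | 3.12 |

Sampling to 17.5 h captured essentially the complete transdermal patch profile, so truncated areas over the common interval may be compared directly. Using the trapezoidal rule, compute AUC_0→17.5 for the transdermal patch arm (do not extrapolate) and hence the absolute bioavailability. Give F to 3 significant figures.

Trapezoidal AUC_0→17.5 (transdermal patch):
  [0→2]: (0.00+44.94)/2 × 2 = 44.94
  [2→2.5]: (44.94+43.50)/2 × 0.5 = 22.11
  [2.5→4.5]: (43.50+32.51)/2 × 2 = 76.01
  [4.5→10.5]: (32.51+11.09)/2 × 6 = 130.8
  [10.5→14.5]: (11.09+5.37)/2 × 4 = 32.92
  [14.5→17.5]: (5.37+3.12)/2 × 3 = 12.735
  Sum = 319.515 mcg/mL·h
F = (AUC_ev/D_ev)/(AUC_iv/D_iv) = (319.515/50)/(225/25) = 6.3903/9 = 0.7100

F = 0.710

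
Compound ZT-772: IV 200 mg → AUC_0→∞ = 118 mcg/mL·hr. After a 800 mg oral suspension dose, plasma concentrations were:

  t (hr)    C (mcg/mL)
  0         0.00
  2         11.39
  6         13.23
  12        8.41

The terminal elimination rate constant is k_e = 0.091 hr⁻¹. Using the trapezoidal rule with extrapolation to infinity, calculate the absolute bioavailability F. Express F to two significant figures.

F = 0.46

Trapezoidal AUC_0→12 (oral suspension):
  [0→2]: (0.00+11.39)/2 × 2 = 11.39
  [2→6]: (11.39+13.23)/2 × 4 = 49.24
  [6→12]: (13.23+8.41)/2 × 6 = 64.92
  Sum = 125.55 mcg/mL·hr
Tail: C_last/k_e = 8.41/0.091 = 92.418
AUC_0→∞ (oral suspension) = 125.55 + 92.418 = 217.968 mcg/mL·hr
F = (AUC_ev/D_ev)/(AUC_iv/D_iv) = (217.968/800)/(118/200) = 0.27246/0.59 = 0.4618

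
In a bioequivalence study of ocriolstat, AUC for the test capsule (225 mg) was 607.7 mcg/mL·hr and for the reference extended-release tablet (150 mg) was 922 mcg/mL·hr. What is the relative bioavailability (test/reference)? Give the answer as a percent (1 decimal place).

F_rel = 43.9%

F_rel = (AUC_test/D_test) / (AUC_ref/D_ref)
      = (607.7/225) / (922/150)
      = 2.70089 / 6.14667 = 0.4394 = 43.94%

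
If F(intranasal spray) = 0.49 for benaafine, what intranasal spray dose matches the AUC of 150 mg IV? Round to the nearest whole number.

D_intranasal = 306 mg

For equal systemic exposure: F × D_ev = D_iv
D_ev = D_iv / F = 150 / 0.49 = 306.122 mg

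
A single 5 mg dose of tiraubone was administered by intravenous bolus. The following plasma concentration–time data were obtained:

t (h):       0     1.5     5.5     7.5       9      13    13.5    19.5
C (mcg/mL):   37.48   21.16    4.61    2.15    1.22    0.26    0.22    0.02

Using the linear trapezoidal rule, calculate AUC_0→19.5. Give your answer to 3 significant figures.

AUC = 109 mcg/mL·h

Trapezoidal AUC_0→19.5:
  [0→1.5]: (37.48+21.16)/2 × 1.5 = 43.98
  [1.5→5.5]: (21.16+4.61)/2 × 4 = 51.54
  [5.5→7.5]: (4.61+2.15)/2 × 2 = 6.76
  [7.5→9]: (2.15+1.22)/2 × 1.5 = 2.5275
  [9→13]: (1.22+0.26)/2 × 4 = 2.96
  [13→13.5]: (0.26+0.22)/2 × 0.5 = 0.12
  [13.5→19.5]: (0.22+0.02)/2 × 6 = 0.72
  Sum = 108.6075 mcg/mL·h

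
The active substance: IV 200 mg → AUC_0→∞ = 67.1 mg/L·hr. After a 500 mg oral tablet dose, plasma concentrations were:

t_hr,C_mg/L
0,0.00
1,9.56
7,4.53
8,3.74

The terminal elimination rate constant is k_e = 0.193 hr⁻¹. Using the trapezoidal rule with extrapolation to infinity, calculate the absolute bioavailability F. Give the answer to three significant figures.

Trapezoidal AUC_0→8 (oral tablet):
  [0→1]: (0.00+9.56)/2 × 1 = 4.78
  [1→7]: (9.56+4.53)/2 × 6 = 42.27
  [7→8]: (4.53+3.74)/2 × 1 = 4.135
  Sum = 51.185 mg/L·hr
Tail: C_last/k_e = 3.74/0.193 = 19.378
AUC_0→∞ (oral tablet) = 51.185 + 19.378 = 70.563 mg/L·hr
F = (AUC_ev/D_ev)/(AUC_iv/D_iv) = (70.563/500)/(67.1/200) = 0.141126/0.3355 = 0.4206

F = 0.421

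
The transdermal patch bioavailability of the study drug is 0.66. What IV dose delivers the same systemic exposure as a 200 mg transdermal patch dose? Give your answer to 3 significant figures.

D_iv = 132 mg

Systemic exposure from an extravascular dose = F × D_ev, so the equivalent IV dose is F × D_ev.
D_iv = F × D_ev = 0.66 × 200 = 132 mg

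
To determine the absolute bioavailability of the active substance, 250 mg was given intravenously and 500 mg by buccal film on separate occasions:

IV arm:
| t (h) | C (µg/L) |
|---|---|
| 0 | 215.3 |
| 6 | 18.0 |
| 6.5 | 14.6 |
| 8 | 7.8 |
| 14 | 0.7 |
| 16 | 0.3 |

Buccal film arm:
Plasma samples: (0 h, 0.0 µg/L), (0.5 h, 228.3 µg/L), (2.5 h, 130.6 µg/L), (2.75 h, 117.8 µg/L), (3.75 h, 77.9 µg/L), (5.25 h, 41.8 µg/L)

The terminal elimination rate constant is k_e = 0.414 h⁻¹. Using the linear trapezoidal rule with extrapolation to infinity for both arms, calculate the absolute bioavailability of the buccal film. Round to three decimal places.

F = 0.489

Trapezoidal AUC_0→16 (IV):
  [0→6]: (215.3+18.0)/2 × 6 = 699.9
  [6→6.5]: (18.0+14.6)/2 × 0.5 = 8.15
  [6.5→8]: (14.6+7.8)/2 × 1.5 = 16.8
  [8→14]: (7.8+0.7)/2 × 6 = 25.5
  [14→16]: (0.7+0.3)/2 × 2 = 1.0
  Sum = 751.35 µg/L·h
IV tail: 0.3/0.414 = 0.725; AUC_iv,0→∞ = 751.35 + 0.725 = 752.075 µg/L·h
Trapezoidal AUC_0→5.25 (buccal film):
  [0→0.5]: (0.0+228.3)/2 × 0.5 = 57.075
  [0.5→2.5]: (228.3+130.6)/2 × 2 = 358.9
  [2.5→2.75]: (130.6+117.8)/2 × 0.25 = 31.05
  [2.75→3.75]: (117.8+77.9)/2 × 1 = 97.85
  [3.75→5.25]: (77.9+41.8)/2 × 1.5 = 89.775
  Sum = 634.65 µg/L·h
buccal film tail: 41.8/0.414 = 100.966; AUC_ev,0→∞ = 634.65 + 100.966 = 735.616 µg/L·h
F = (AUC_ev/D_ev)/(AUC_iv/D_iv) = (735.616/500)/(752.075/250) = 1.471232/3.0083 = 0.4891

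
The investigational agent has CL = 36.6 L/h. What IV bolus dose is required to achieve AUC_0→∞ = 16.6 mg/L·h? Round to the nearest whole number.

Dose_iv = CL × AUC_0→∞
     = 36.6 × 16.6 = 607.56 mg

Dose = 608 mg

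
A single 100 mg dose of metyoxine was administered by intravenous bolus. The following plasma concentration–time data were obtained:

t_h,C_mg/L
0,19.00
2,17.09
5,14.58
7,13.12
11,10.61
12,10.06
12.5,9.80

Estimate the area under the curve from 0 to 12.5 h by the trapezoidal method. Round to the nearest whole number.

Trapezoidal AUC_0→12.5:
  [0→2]: (19.00+17.09)/2 × 2 = 36.09
  [2→5]: (17.09+14.58)/2 × 3 = 47.505
  [5→7]: (14.58+13.12)/2 × 2 = 27.7
  [7→11]: (13.12+10.61)/2 × 4 = 47.46
  [11→12]: (10.61+10.06)/2 × 1 = 10.335
  [12→12.5]: (10.06+9.80)/2 × 0.5 = 4.965
  Sum = 174.055 mg/L·h

AUC = 174 mg/L·h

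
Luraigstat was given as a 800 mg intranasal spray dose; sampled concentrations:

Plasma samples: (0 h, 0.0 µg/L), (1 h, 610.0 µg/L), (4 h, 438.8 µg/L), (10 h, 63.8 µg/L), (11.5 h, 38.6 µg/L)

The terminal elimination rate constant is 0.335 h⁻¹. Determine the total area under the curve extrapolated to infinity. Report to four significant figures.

AUC = 3578 µg/L·h

Trapezoidal AUC_0→11.5:
  [0→1]: (0.0+610.0)/2 × 1 = 305.0
  [1→4]: (610.0+438.8)/2 × 3 = 1573.2
  [4→10]: (438.8+63.8)/2 × 6 = 1507.8
  [10→11.5]: (63.8+38.6)/2 × 1.5 = 76.8
  Sum = 3462.8 µg/L·h
Extrapolated tail: C_last / k_e = 38.6 / 0.335 = 115.224
AUC_0→∞ = 3462.8 + 115.224 = 3578.024 µg/L·h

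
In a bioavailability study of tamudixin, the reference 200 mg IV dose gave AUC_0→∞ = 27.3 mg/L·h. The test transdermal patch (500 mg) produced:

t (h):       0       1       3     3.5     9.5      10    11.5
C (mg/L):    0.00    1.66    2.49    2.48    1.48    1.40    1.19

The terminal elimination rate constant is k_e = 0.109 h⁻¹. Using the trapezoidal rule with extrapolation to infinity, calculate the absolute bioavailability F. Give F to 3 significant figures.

Trapezoidal AUC_0→11.5 (transdermal patch):
  [0→1]: (0.00+1.66)/2 × 1 = 0.83
  [1→3]: (1.66+2.49)/2 × 2 = 4.15
  [3→3.5]: (2.49+2.48)/2 × 0.5 = 1.2425
  [3.5→9.5]: (2.48+1.48)/2 × 6 = 11.88
  [9.5→10]: (1.48+1.40)/2 × 0.5 = 0.72
  [10→11.5]: (1.40+1.19)/2 × 1.5 = 1.9425
  Sum = 20.765 mg/L·h
Tail: C_last/k_e = 1.19/0.109 = 10.917
AUC_0→∞ (transdermal patch) = 20.765 + 10.917 = 31.682 mg/L·h
F = (AUC_ev/D_ev)/(AUC_iv/D_iv) = (31.682/500)/(27.3/200) = 0.063364/0.1365 = 0.4642

F = 0.464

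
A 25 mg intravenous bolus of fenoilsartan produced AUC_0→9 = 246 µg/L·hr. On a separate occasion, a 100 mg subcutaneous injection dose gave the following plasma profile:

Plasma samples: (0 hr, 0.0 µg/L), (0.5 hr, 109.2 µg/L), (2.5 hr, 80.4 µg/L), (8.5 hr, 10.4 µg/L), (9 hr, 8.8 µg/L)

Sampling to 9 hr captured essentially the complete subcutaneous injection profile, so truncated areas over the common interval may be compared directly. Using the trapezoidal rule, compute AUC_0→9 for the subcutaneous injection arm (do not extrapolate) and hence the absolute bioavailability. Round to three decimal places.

Trapezoidal AUC_0→9 (subcutaneous injection):
  [0→0.5]: (0.0+109.2)/2 × 0.5 = 27.3
  [0.5→2.5]: (109.2+80.4)/2 × 2 = 189.6
  [2.5→8.5]: (80.4+10.4)/2 × 6 = 272.4
  [8.5→9]: (10.4+8.8)/2 × 0.5 = 4.8
  Sum = 494.1 µg/L·hr
F = (AUC_ev/D_ev)/(AUC_iv/D_iv) = (494.1/100)/(246/25) = 4.941/9.84 = 0.5021

F = 0.502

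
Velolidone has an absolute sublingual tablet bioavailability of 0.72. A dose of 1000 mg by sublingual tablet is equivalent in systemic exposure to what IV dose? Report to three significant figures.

D_iv = 720 mg

Systemic exposure from an extravascular dose = F × D_ev, so the equivalent IV dose is F × D_ev.
D_iv = F × D_ev = 0.72 × 1000 = 720 mg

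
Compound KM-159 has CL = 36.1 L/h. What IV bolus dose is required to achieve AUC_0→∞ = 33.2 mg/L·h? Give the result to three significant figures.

Dose_iv = CL × AUC_0→∞
     = 36.1 × 33.2 = 1198.52 mg

Dose = 1200 mg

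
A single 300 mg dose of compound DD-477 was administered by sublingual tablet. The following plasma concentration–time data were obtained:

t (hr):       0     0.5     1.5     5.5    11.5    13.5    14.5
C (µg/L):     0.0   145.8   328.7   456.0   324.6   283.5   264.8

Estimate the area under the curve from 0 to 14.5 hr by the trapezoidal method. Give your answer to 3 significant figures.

Trapezoidal AUC_0→14.5:
  [0→0.5]: (0.0+145.8)/2 × 0.5 = 36.45
  [0.5→1.5]: (145.8+328.7)/2 × 1 = 237.25
  [1.5→5.5]: (328.7+456.0)/2 × 4 = 1569.4
  [5.5→11.5]: (456.0+324.6)/2 × 6 = 2341.8
  [11.5→13.5]: (324.6+283.5)/2 × 2 = 608.1
  [13.5→14.5]: (283.5+264.8)/2 × 1 = 274.15
  Sum = 5067.15 µg/L·hr

AUC = 5070 µg/L·hr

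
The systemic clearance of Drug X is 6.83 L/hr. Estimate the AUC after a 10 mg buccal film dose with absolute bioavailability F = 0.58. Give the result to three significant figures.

AUC_0→∞ = F × Dose / CL
        = 0.58 × 10 / 6.83 = 0.849195 mg/L·hr

AUC = 0.849 mg/L·hr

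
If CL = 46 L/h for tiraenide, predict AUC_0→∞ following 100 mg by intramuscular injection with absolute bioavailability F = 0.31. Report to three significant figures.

AUC_0→∞ = F × Dose / CL
        = 0.31 × 100 / 46 = 0.673913 mg/L·h

AUC = 0.674 mg/L·h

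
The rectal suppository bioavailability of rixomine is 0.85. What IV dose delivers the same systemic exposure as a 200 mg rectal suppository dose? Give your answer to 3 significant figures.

Systemic exposure from an extravascular dose = F × D_ev, so the equivalent IV dose is F × D_ev.
D_iv = F × D_ev = 0.85 × 200 = 170 mg

D_iv = 170 mg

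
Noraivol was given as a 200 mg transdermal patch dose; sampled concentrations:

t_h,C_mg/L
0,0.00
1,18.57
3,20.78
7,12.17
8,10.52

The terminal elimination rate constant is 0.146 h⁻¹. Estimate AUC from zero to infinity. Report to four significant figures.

AUC = 197.9 mg/L·h

Trapezoidal AUC_0→8:
  [0→1]: (0.00+18.57)/2 × 1 = 9.285
  [1→3]: (18.57+20.78)/2 × 2 = 39.35
  [3→7]: (20.78+12.17)/2 × 4 = 65.9
  [7→8]: (12.17+10.52)/2 × 1 = 11.345
  Sum = 125.88 mg/L·h
Extrapolated tail: C_last / k_e = 10.52 / 0.146 = 72.055
AUC_0→∞ = 125.88 + 72.055 = 197.935 mg/L·h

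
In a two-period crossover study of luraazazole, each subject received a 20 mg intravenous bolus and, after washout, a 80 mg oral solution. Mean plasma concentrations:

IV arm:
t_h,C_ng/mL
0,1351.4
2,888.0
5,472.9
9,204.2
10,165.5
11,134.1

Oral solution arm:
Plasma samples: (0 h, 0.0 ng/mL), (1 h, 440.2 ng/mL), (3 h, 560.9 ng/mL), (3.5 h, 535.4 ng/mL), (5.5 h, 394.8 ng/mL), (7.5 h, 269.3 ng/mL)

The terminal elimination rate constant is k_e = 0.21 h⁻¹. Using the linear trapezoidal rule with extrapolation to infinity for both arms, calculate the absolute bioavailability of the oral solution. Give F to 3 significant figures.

Trapezoidal AUC_0→11 (IV):
  [0→2]: (1351.4+888.0)/2 × 2 = 2239.4
  [2→5]: (888.0+472.9)/2 × 3 = 2041.35
  [5→9]: (472.9+204.2)/2 × 4 = 1354.2
  [9→10]: (204.2+165.5)/2 × 1 = 184.85
  [10→11]: (165.5+134.1)/2 × 1 = 149.8
  Sum = 5969.6 ng/mL·h
IV tail: 134.1/0.21 = 638.571; AUC_iv,0→∞ = 5969.6 + 638.571 = 6608.171 ng/mL·h
Trapezoidal AUC_0→7.5 (oral solution):
  [0→1]: (0.0+440.2)/2 × 1 = 220.1
  [1→3]: (440.2+560.9)/2 × 2 = 1001.1
  [3→3.5]: (560.9+535.4)/2 × 0.5 = 274.075
  [3.5→5.5]: (535.4+394.8)/2 × 2 = 930.2
  [5.5→7.5]: (394.8+269.3)/2 × 2 = 664.1
  Sum = 3089.575 ng/mL·h
oral solution tail: 269.3/0.21 = 1282.381; AUC_ev,0→∞ = 3089.575 + 1282.381 = 4371.956 ng/mL·h
F = (AUC_ev/D_ev)/(AUC_iv/D_iv) = (4371.956/80)/(6608.171/20) = 54.64945/330.40855 = 0.1654

F = 0.165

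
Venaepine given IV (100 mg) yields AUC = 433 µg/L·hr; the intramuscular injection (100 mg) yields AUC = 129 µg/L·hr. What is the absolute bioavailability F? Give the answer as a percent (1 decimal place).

F = 29.8%

F = (AUC_ev / D_ev) / (AUC_iv / D_iv)
  = (129/100) / (433/100)
  = 1.29 / 4.33 = 0.2979
  = 29.79%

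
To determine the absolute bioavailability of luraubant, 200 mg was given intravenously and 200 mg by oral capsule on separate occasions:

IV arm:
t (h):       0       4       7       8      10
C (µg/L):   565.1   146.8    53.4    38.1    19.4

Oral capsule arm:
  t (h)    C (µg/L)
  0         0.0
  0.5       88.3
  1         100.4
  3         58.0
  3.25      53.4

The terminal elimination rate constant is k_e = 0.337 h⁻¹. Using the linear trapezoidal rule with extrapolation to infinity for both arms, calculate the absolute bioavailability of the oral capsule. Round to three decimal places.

F = 0.212

Trapezoidal AUC_0→10 (IV):
  [0→4]: (565.1+146.8)/2 × 4 = 1423.8
  [4→7]: (146.8+53.4)/2 × 3 = 300.3
  [7→8]: (53.4+38.1)/2 × 1 = 45.75
  [8→10]: (38.1+19.4)/2 × 2 = 57.5
  Sum = 1827.35 µg/L·h
IV tail: 19.4/0.337 = 57.567; AUC_iv,0→∞ = 1827.35 + 57.567 = 1884.917 µg/L·h
Trapezoidal AUC_0→3.25 (oral capsule):
  [0→0.5]: (0.0+88.3)/2 × 0.5 = 22.075
  [0.5→1]: (88.3+100.4)/2 × 0.5 = 47.175
  [1→3]: (100.4+58.0)/2 × 2 = 158.4
  [3→3.25]: (58.0+53.4)/2 × 0.25 = 13.925
  Sum = 241.575 µg/L·h
oral capsule tail: 53.4/0.337 = 158.457; AUC_ev,0→∞ = 241.575 + 158.457 = 400.032 µg/L·h
F = (AUC_ev/D_ev)/(AUC_iv/D_iv) = (400.032/200)/(1884.917/200) = 2.00016/9.424585 = 0.2122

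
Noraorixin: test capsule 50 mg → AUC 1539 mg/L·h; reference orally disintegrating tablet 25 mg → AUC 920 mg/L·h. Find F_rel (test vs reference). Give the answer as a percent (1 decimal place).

F_rel = (AUC_test/D_test) / (AUC_ref/D_ref)
      = (1539/50) / (920/25)
      = 30.78 / 36.8 = 0.8364 = 83.64%

F_rel = 83.6%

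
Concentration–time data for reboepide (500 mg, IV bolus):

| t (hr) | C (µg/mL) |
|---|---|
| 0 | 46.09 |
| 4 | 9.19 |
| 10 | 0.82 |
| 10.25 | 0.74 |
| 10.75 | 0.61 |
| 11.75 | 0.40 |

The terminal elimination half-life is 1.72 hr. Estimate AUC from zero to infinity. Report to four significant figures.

Trapezoidal AUC_0→11.75:
  [0→4]: (46.09+9.19)/2 × 4 = 110.56
  [4→10]: (9.19+0.82)/2 × 6 = 30.03
  [10→10.25]: (0.82+0.74)/2 × 0.25 = 0.195
  [10.25→10.75]: (0.74+0.61)/2 × 0.5 = 0.3375
  [10.75→11.75]: (0.61+0.40)/2 × 1 = 0.505
  Sum = 141.6275 µg/mL·hr
k_e = ln2 / t½ = 0.693147 / 1.72 = 0.4030 hr^-1
Extrapolated tail: C_last / k_e = 0.40 / 0.403 = 0.993
AUC_0→∞ = 141.6275 + 0.993 = 142.6205 µg/mL·hr

AUC = 142.6 µg/mL·hr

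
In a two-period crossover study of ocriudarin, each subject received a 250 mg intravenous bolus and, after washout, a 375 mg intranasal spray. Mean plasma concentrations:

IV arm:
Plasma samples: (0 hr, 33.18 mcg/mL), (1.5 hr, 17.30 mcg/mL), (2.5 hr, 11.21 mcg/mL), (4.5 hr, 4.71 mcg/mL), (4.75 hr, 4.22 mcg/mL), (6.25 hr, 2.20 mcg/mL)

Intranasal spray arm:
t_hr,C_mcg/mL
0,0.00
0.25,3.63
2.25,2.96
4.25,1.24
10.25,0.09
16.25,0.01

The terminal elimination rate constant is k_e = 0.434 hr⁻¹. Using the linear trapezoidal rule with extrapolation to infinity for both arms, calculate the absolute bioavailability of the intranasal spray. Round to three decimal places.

Trapezoidal AUC_0→6.25 (IV):
  [0→1.5]: (33.18+17.30)/2 × 1.5 = 37.86
  [1.5→2.5]: (17.30+11.21)/2 × 1 = 14.255
  [2.5→4.5]: (11.21+4.71)/2 × 2 = 15.92
  [4.5→4.75]: (4.71+4.22)/2 × 0.25 = 1.11625
  [4.75→6.25]: (4.22+2.20)/2 × 1.5 = 4.815
  Sum = 73.96625 mcg/mL·hr
IV tail: 2.20/0.434 = 5.069; AUC_iv,0→∞ = 73.96625 + 5.069 = 79.03525 mcg/mL·hr
Trapezoidal AUC_0→16.25 (intranasal spray):
  [0→0.25]: (0.00+3.63)/2 × 0.25 = 0.45375
  [0.25→2.25]: (3.63+2.96)/2 × 2 = 6.59
  [2.25→4.25]: (2.96+1.24)/2 × 2 = 4.2
  [4.25→10.25]: (1.24+0.09)/2 × 6 = 3.99
  [10.25→16.25]: (0.09+0.01)/2 × 6 = 0.3
  Sum = 15.53375 mcg/mL·hr
intranasal spray tail: 0.01/0.434 = 0.023; AUC_ev,0→∞ = 15.53375 + 0.023 = 15.55675 mcg/mL·hr
F = (AUC_ev/D_ev)/(AUC_iv/D_iv) = (15.55675/375)/(79.03525/250) = 0.0414847/0.316141 = 0.1312

F = 0.131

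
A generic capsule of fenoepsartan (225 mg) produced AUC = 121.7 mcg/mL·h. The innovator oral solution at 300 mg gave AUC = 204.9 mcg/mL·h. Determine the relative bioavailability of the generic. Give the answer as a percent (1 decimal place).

F_rel = (AUC_test/D_test) / (AUC_ref/D_ref)
      = (121.7/225) / (204.9/300)
      = 0.540889 / 0.683 = 0.7919 = 79.19%

F_rel = 79.2%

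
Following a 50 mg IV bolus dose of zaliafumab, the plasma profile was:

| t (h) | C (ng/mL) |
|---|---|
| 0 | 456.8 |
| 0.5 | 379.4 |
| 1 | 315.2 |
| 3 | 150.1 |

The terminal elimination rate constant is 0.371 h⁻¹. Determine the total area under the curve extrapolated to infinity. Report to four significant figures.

AUC = 1253 ng/mL·h

Trapezoidal AUC_0→3:
  [0→0.5]: (456.8+379.4)/2 × 0.5 = 209.05
  [0.5→1]: (379.4+315.2)/2 × 0.5 = 173.65
  [1→3]: (315.2+150.1)/2 × 2 = 465.3
  Sum = 848.0 ng/mL·h
Extrapolated tail: C_last / k_e = 150.1 / 0.371 = 404.582
AUC_0→∞ = 848.0 + 404.582 = 1252.582 ng/mL·h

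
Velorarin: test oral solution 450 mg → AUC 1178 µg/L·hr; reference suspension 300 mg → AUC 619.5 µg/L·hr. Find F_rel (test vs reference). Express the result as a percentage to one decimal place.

F_rel = (AUC_test/D_test) / (AUC_ref/D_ref)
      = (1178/450) / (619.5/300)
      = 2.61778 / 2.065 = 1.2677 = 126.77%

F_rel = 126.8%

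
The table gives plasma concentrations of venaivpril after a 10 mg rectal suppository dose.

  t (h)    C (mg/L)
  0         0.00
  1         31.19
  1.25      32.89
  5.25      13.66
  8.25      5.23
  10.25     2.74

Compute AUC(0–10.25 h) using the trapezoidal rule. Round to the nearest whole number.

Trapezoidal AUC_0→10.25:
  [0→1]: (0.00+31.19)/2 × 1 = 15.595
  [1→1.25]: (31.19+32.89)/2 × 0.25 = 8.01
  [1.25→5.25]: (32.89+13.66)/2 × 4 = 93.1
  [5.25→8.25]: (13.66+5.23)/2 × 3 = 28.335
  [8.25→10.25]: (5.23+2.74)/2 × 2 = 7.97
  Sum = 153.01 mg/L·h

AUC = 153 mg/L·h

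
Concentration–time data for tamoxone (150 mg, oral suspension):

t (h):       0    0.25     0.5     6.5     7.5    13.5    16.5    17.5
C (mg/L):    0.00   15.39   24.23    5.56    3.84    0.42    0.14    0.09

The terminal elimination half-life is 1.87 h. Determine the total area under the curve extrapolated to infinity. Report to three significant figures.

AUC = 115 mg/L·h

Trapezoidal AUC_0→17.5:
  [0→0.25]: (0.00+15.39)/2 × 0.25 = 1.92375
  [0.25→0.5]: (15.39+24.23)/2 × 0.25 = 4.9525
  [0.5→6.5]: (24.23+5.56)/2 × 6 = 89.37
  [6.5→7.5]: (5.56+3.84)/2 × 1 = 4.7
  [7.5→13.5]: (3.84+0.42)/2 × 6 = 12.78
  [13.5→16.5]: (0.42+0.14)/2 × 3 = 0.84
  [16.5→17.5]: (0.14+0.09)/2 × 1 = 0.115
  Sum = 114.68125 mg/L·h
k_e = ln2 / t½ = 0.693147 / 1.87 = 0.3707 h^-1
Extrapolated tail: C_last / k_e = 0.09 / 0.3707 = 0.243
AUC_0→∞ = 114.68125 + 0.243 = 114.92425 mg/L·h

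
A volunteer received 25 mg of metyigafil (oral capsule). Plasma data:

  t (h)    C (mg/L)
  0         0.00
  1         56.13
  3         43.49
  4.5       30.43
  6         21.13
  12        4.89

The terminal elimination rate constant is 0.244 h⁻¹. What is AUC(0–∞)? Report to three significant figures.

AUC = 320 mg/L·h

Trapezoidal AUC_0→12:
  [0→1]: (0.00+56.13)/2 × 1 = 28.065
  [1→3]: (56.13+43.49)/2 × 2 = 99.62
  [3→4.5]: (43.49+30.43)/2 × 1.5 = 55.44
  [4.5→6]: (30.43+21.13)/2 × 1.5 = 38.67
  [6→12]: (21.13+4.89)/2 × 6 = 78.06
  Sum = 299.855 mg/L·h
Extrapolated tail: C_last / k_e = 4.89 / 0.244 = 20.041
AUC_0→∞ = 299.855 + 20.041 = 319.896 mg/L·h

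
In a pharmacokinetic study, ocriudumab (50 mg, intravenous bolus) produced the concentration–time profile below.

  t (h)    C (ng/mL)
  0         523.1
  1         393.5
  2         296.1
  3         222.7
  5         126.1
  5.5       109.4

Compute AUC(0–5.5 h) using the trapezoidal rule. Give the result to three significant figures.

AUC = 1470 ng/mL·h

Trapezoidal AUC_0→5.5:
  [0→1]: (523.1+393.5)/2 × 1 = 458.3
  [1→2]: (393.5+296.1)/2 × 1 = 344.8
  [2→3]: (296.1+222.7)/2 × 1 = 259.4
  [3→5]: (222.7+126.1)/2 × 2 = 348.8
  [5→5.5]: (126.1+109.4)/2 × 0.5 = 58.875
  Sum = 1470.175 ng/mL·h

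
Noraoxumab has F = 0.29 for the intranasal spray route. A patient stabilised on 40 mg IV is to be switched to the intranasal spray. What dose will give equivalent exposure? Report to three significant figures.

D_intranasal = 138 mg

For equal systemic exposure: F × D_ev = D_iv
D_ev = D_iv / F = 40 / 0.29 = 137.931 mg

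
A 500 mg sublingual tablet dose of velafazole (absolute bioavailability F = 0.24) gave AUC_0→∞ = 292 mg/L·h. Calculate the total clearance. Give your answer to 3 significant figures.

CL = F × Dose / AUC_0→∞
   = 0.24 × 500 / 292 = 0.410959 L/h

CL = 0.411 L/h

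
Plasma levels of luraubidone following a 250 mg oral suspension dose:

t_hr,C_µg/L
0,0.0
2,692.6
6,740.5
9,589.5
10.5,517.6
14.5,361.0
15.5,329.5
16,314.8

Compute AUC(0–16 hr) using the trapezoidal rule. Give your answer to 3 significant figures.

Trapezoidal AUC_0→16:
  [0→2]: (0.0+692.6)/2 × 2 = 692.6
  [2→6]: (692.6+740.5)/2 × 4 = 2866.2
  [6→9]: (740.5+589.5)/2 × 3 = 1995.0
  [9→10.5]: (589.5+517.6)/2 × 1.5 = 830.325
  [10.5→14.5]: (517.6+361.0)/2 × 4 = 1757.2
  [14.5→15.5]: (361.0+329.5)/2 × 1 = 345.25
  [15.5→16]: (329.5+314.8)/2 × 0.5 = 161.075
  Sum = 8647.65 µg/L·hr

AUC = 8650 µg/L·hr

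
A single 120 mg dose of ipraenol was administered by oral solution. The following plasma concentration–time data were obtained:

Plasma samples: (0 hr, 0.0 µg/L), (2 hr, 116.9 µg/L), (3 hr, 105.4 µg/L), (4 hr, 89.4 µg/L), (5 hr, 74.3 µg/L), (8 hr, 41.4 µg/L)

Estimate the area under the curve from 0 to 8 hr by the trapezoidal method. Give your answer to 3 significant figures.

Trapezoidal AUC_0→8:
  [0→2]: (0.0+116.9)/2 × 2 = 116.9
  [2→3]: (116.9+105.4)/2 × 1 = 111.15
  [3→4]: (105.4+89.4)/2 × 1 = 97.4
  [4→5]: (89.4+74.3)/2 × 1 = 81.85
  [5→8]: (74.3+41.4)/2 × 3 = 173.55
  Sum = 580.85 µg/L·hr

AUC = 581 µg/L·hr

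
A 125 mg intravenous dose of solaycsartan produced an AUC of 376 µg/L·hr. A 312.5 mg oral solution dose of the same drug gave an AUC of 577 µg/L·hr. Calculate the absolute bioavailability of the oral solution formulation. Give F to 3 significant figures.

F = (AUC_ev / D_ev) / (AUC_iv / D_iv)
  = (577/312.5) / (376/125)
  = 1.8464 / 3.008 = 0.6138

F = 0.614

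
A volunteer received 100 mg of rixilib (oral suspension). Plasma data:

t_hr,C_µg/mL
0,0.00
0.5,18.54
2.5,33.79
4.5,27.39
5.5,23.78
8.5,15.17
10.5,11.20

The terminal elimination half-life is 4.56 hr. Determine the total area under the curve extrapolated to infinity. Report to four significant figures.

Trapezoidal AUC_0→10.5:
  [0→0.5]: (0.00+18.54)/2 × 0.5 = 4.635
  [0.5→2.5]: (18.54+33.79)/2 × 2 = 52.33
  [2.5→4.5]: (33.79+27.39)/2 × 2 = 61.18
  [4.5→5.5]: (27.39+23.78)/2 × 1 = 25.585
  [5.5→8.5]: (23.78+15.17)/2 × 3 = 58.425
  [8.5→10.5]: (15.17+11.20)/2 × 2 = 26.37
  Sum = 228.525 µg/mL·hr
k_e = ln2 / t½ = 0.693147 / 4.56 = 0.1520 hr^-1
Extrapolated tail: C_last / k_e = 11.20 / 0.152 = 73.684
AUC_0→∞ = 228.525 + 73.684 = 302.209 µg/mL·hr

AUC = 302.2 µg/mL·hr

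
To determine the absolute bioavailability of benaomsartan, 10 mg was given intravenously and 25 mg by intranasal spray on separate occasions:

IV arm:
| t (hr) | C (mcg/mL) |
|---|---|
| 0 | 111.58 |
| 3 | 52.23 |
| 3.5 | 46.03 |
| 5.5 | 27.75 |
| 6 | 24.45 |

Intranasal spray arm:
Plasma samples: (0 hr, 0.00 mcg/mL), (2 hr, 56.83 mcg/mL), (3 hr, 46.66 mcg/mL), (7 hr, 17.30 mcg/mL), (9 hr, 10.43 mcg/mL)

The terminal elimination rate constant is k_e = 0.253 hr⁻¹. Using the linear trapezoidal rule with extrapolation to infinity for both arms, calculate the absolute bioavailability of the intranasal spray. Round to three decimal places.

Trapezoidal AUC_0→6 (IV):
  [0→3]: (111.58+52.23)/2 × 3 = 245.715
  [3→3.5]: (52.23+46.03)/2 × 0.5 = 24.565
  [3.5→5.5]: (46.03+27.75)/2 × 2 = 73.78
  [5.5→6]: (27.75+24.45)/2 × 0.5 = 13.05
  Sum = 357.11 mcg/mL·hr
IV tail: 24.45/0.253 = 96.640; AUC_iv,0→∞ = 357.11 + 96.640 = 453.75 mcg/mL·hr
Trapezoidal AUC_0→9 (intranasal spray):
  [0→2]: (0.00+56.83)/2 × 2 = 56.83
  [2→3]: (56.83+46.66)/2 × 1 = 51.745
  [3→7]: (46.66+17.30)/2 × 4 = 127.92
  [7→9]: (17.30+10.43)/2 × 2 = 27.73
  Sum = 264.225 mcg/mL·hr
intranasal spray tail: 10.43/0.253 = 41.225; AUC_ev,0→∞ = 264.225 + 41.225 = 305.45 mcg/mL·hr
F = (AUC_ev/D_ev)/(AUC_iv/D_iv) = (305.45/25)/(453.75/10) = 12.218/45.375 = 0.2693

F = 0.269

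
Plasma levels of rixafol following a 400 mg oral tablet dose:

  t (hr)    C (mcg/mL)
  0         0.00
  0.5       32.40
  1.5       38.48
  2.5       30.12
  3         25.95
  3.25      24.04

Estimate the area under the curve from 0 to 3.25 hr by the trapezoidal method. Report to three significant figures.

Trapezoidal AUC_0→3.25:
  [0→0.5]: (0.00+32.40)/2 × 0.5 = 8.1
  [0.5→1.5]: (32.40+38.48)/2 × 1 = 35.44
  [1.5→2.5]: (38.48+30.12)/2 × 1 = 34.3
  [2.5→3]: (30.12+25.95)/2 × 0.5 = 14.0175
  [3→3.25]: (25.95+24.04)/2 × 0.25 = 6.24875
  Sum = 98.10625 mcg/mL·hr

AUC = 98.1 mcg/mL·hr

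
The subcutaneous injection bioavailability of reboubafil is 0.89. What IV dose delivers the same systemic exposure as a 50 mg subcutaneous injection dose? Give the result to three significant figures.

Systemic exposure from an extravascular dose = F × D_ev, so the equivalent IV dose is F × D_ev.
D_iv = F × D_ev = 0.89 × 50 = 44.5 mg

D_iv = 44.5 mg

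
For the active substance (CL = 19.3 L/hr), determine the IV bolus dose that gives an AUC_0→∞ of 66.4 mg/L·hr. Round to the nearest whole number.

Dose_iv = CL × AUC_0→∞
     = 19.3 × 66.4 = 1281.52 mg

Dose = 1282 mg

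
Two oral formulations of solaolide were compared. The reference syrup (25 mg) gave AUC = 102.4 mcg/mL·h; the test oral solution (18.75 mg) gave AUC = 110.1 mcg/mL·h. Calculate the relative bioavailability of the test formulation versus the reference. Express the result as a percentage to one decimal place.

F_rel = (AUC_test/D_test) / (AUC_ref/D_ref)
      = (110.1/18.75) / (102.4/25)
      = 5.872 / 4.096 = 1.4336 = 143.36%

F_rel = 143.4%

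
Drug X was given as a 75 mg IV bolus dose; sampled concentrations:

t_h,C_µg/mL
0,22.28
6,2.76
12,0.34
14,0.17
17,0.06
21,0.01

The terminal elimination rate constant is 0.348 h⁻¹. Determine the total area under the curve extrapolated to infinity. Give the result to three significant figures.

AUC = 85.4 µg/mL·h

Trapezoidal AUC_0→21:
  [0→6]: (22.28+2.76)/2 × 6 = 75.12
  [6→12]: (2.76+0.34)/2 × 6 = 9.3
  [12→14]: (0.34+0.17)/2 × 2 = 0.51
  [14→17]: (0.17+0.06)/2 × 3 = 0.345
  [17→21]: (0.06+0.01)/2 × 4 = 0.14
  Sum = 85.415 µg/mL·h
Extrapolated tail: C_last / k_e = 0.01 / 0.348 = 0.029
AUC_0→∞ = 85.415 + 0.029 = 85.444 µg/mL·h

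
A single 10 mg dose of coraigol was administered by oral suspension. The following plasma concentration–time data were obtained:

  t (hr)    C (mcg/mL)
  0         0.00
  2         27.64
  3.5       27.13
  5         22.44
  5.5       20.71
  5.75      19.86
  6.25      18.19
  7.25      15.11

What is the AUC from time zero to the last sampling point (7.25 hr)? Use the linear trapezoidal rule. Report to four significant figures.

AUC = 147.9 mcg/mL·hr

Trapezoidal AUC_0→7.25:
  [0→2]: (0.00+27.64)/2 × 2 = 27.64
  [2→3.5]: (27.64+27.13)/2 × 1.5 = 41.0775
  [3.5→5]: (27.13+22.44)/2 × 1.5 = 37.1775
  [5→5.5]: (22.44+20.71)/2 × 0.5 = 10.7875
  [5.5→5.75]: (20.71+19.86)/2 × 0.25 = 5.07125
  [5.75→6.25]: (19.86+18.19)/2 × 0.5 = 9.5125
  [6.25→7.25]: (18.19+15.11)/2 × 1 = 16.65
  Sum = 147.91625 mcg/mL·hr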